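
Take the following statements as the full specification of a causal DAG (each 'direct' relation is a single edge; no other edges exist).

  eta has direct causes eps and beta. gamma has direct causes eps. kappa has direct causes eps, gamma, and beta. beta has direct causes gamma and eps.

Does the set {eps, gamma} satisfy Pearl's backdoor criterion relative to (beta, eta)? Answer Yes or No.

Backdoor paths from beta to eta (paths whose first edge points into beta):
  P1: beta <- eps -> eta
  P2: beta <- gamma <- eps -> eta
  P3: beta <- gamma -> kappa <- eps -> eta
Condition 1 (no descendant of beta in the set): holds — descendants of beta are {eta, kappa}; none are in {eps, gamma}.
Condition 2 (every backdoor path blocked by {eps, gamma}):
  P1: blocked at fork node eps ∈ conditioning set.
  P2: blocked at chain node gamma ∈ conditioning set.
  P3: blocked at fork node gamma ∈ conditioning set.
{eps, gamma} satisfies the backdoor criterion.

Yes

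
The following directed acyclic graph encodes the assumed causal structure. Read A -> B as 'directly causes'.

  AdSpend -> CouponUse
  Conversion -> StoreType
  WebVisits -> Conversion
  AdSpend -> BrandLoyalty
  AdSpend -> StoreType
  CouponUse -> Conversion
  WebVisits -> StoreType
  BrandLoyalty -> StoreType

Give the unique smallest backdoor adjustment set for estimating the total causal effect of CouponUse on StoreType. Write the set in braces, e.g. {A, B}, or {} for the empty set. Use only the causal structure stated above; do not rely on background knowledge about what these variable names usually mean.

{AdSpend}

Variables eligible for adjustment (non-descendants of CouponUse, excluding CouponUse and StoreType): {AdSpend, BrandLoyalty, WebVisits}.
Backdoor paths from CouponUse to StoreType:
  P1: CouponUse <- AdSpend -> BrandLoyalty -> StoreType
  P2: CouponUse <- AdSpend -> StoreType
The empty set is not sufficient: P1 (CouponUse <- AdSpend -> BrandLoyalty -> StoreType) has no collider blocking it and no conditioned non-collider, so it is open.
Try {AdSpend}:
  P1: blocked at fork node AdSpend ∈ conditioning set.
  P2: blocked at fork node AdSpend ∈ conditioning set.
{AdSpend} contains no descendant of CouponUse and blocks every backdoor path.
No other singleton works — e.g. {WebVisits} leaves P1 open — so {AdSpend} is the unique smallest valid adjustment set.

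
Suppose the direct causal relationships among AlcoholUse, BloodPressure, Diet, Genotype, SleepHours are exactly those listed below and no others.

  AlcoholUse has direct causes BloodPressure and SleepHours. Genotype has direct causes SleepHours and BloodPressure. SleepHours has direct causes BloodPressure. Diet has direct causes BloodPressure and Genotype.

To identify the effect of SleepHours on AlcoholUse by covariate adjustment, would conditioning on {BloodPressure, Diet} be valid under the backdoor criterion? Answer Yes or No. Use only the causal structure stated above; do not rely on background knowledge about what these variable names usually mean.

Backdoor paths from SleepHours to AlcoholUse (paths whose first edge points into SleepHours):
  P1: SleepHours <- BloodPressure -> AlcoholUse
Condition 1 (no descendant of SleepHours in the set): FAILS — Diet is a descendant of SleepHours.
Condition 2 (every backdoor path blocked by {BloodPressure, Diet}):
  P1: blocked at fork node BloodPressure ∈ conditioning set.
{BloodPressure, Diet} does not satisfy the backdoor criterion.

No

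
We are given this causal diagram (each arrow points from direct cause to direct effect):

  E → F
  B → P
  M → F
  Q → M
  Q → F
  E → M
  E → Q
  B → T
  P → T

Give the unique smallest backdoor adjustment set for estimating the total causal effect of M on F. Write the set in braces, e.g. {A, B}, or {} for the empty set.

{E, Q}

Variables eligible for adjustment (non-descendants of M, excluding M and F): {B, E, P, Q, T}.
Backdoor paths from M to F:
  P1: M <- E -> Q -> F
  P2: M <- E -> F
  P3: M <- Q <- E -> F
  P4: M <- Q -> F
The empty set is not sufficient: P1 (M <- E -> Q -> F) has no collider blocking it and no conditioned non-collider, so it is open.
Try {E, Q}:
  P1: blocked at fork node E ∈ conditioning set.
  P2: blocked at fork node E ∈ conditioning set.
  P3: blocked at chain node Q ∈ conditioning set.
  P4: blocked at fork node Q ∈ conditioning set.
{E, Q} contains no descendant of M and blocks every backdoor path.
Every element of {E, Q} is needed (dropping E leaves P2 open; dropping Q leaves P4 open), so no proper subset is valid.
Among all size-2 subsets of the eligible variables, only {E, Q} blocks every backdoor path, so it is the unique smallest valid adjustment set.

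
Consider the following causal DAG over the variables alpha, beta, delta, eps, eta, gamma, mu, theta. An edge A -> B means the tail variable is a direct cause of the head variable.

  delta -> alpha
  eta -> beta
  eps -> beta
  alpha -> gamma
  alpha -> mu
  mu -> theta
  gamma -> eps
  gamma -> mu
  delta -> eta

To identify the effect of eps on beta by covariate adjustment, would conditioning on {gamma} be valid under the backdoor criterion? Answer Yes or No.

Backdoor paths from eps to beta (paths whose first edge points into eps):
  P1: eps <- gamma <- alpha <- delta -> eta -> beta
  P2: eps <- gamma -> mu <- alpha <- delta -> eta -> beta
Condition 1 (no descendant of eps in the set): holds — descendants of eps are {beta}; none are in {gamma}.
Condition 2 (every backdoor path blocked by {gamma}):
  P1: blocked at chain node gamma ∈ conditioning set.
  P2: blocked at fork node gamma ∈ conditioning set.
{gamma} satisfies the backdoor criterion.

Yes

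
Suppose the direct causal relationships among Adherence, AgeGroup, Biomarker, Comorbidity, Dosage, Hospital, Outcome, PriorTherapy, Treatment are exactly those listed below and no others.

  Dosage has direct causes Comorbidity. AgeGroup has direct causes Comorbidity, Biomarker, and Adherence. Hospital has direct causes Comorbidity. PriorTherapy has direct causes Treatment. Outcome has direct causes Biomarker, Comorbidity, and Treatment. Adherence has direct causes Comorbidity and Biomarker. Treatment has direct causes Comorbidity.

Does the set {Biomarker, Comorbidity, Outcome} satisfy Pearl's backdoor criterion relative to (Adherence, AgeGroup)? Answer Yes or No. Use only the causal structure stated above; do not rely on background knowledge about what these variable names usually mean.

Yes

Backdoor paths from Adherence to AgeGroup (paths whose first edge points into Adherence):
  P1: Adherence <- Comorbidity -> Treatment -> Outcome <- Biomarker -> AgeGroup
  P2: Adherence <- Comorbidity -> AgeGroup
  P3: Adherence <- Comorbidity -> Outcome <- Biomarker -> AgeGroup
  P4: Adherence <- Biomarker -> AgeGroup
  P5: Adherence <- Biomarker -> Outcome <- Comorbidity -> AgeGroup
  P6: Adherence <- Biomarker -> Outcome <- Treatment <- Comorbidity -> AgeGroup
Condition 1 (no descendant of Adherence in the set): holds — descendants of Adherence are {AgeGroup}; none are in {Biomarker, Comorbidity, Outcome}.
Condition 2 (every backdoor path blocked by {Biomarker, Comorbidity, Outcome}):
  P1: blocked at fork node Comorbidity ∈ conditioning set.
  P2: blocked at fork node Comorbidity ∈ conditioning set.
  P3: blocked at fork node Comorbidity ∈ conditioning set.
  P4: blocked at fork node Biomarker ∈ conditioning set.
  P5: blocked at fork node Biomarker ∈ conditioning set.
  P6: blocked at fork node Biomarker ∈ conditioning set.
{Biomarker, Comorbidity, Outcome} satisfies the backdoor criterion.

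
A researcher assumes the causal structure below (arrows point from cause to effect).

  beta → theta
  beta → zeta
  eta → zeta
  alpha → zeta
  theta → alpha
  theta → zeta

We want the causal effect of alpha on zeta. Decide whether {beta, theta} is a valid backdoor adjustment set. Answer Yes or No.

Backdoor paths from alpha to zeta (paths whose first edge points into alpha):
  P1: alpha <- theta <- beta -> zeta
  P2: alpha <- theta -> zeta
Condition 1 (no descendant of alpha in the set): holds — descendants of alpha are {zeta}; none are in {beta, theta}.
Condition 2 (every backdoor path blocked by {beta, theta}):
  P1: blocked at chain node theta ∈ conditioning set.
  P2: blocked at fork node theta ∈ conditioning set.
{beta, theta} satisfies the backdoor criterion.

Yes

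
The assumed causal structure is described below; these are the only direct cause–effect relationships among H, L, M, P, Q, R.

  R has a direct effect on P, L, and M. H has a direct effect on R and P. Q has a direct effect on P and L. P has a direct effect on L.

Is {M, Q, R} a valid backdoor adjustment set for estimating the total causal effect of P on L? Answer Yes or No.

Yes

Backdoor paths from P to L (paths whose first edge points into P):
  P1: P <- H -> R -> L
  P2: P <- R -> L
  P3: P <- Q -> L
Condition 1 (no descendant of P in the set): holds — descendants of P are {L}; none are in {M, Q, R}.
Condition 2 (every backdoor path blocked by {M, Q, R}):
  P1: blocked at chain node R ∈ conditioning set.
  P2: blocked at fork node R ∈ conditioning set.
  P3: blocked at fork node Q ∈ conditioning set.
{M, Q, R} satisfies the backdoor criterion.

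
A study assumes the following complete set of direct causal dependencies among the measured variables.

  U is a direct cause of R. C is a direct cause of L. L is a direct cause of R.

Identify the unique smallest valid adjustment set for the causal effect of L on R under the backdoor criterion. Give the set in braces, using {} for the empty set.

{}

Variables eligible for adjustment (non-descendants of L, excluding L and R): {C, U}.
Backdoor paths from L to R:
  (none)
With no backdoor paths the empty set already satisfies the criterion, and it is trivially minimal.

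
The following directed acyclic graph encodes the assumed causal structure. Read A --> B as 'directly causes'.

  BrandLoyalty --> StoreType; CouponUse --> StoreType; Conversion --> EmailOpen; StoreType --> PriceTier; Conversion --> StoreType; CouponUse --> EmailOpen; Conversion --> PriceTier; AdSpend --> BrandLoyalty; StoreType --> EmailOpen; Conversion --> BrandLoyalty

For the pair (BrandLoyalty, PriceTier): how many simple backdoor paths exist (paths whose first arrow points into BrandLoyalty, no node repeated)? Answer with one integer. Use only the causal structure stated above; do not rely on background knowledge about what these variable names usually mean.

A backdoor path from BrandLoyalty to PriceTier is any simple undirected path whose first edge points into BrandLoyalty (i.e. leaves BrandLoyalty via a parent).
Parents of BrandLoyalty: {AdSpend, Conversion}.
Enumerating:
  P1: BrandLoyalty <- Conversion -> StoreType -> PriceTier
  P2: BrandLoyalty <- Conversion -> PriceTier
  P3: BrandLoyalty <- Conversion -> EmailOpen <- CouponUse -> StoreType -> PriceTier
  P4: BrandLoyalty <- Conversion -> EmailOpen <- StoreType -> PriceTier
That exhausts the simple backdoor paths. Count: 4.

4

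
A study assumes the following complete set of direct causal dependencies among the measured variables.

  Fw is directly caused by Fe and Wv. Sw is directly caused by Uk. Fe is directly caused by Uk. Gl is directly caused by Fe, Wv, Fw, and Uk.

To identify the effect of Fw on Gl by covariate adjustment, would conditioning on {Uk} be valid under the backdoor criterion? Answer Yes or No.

No

Backdoor paths from Fw to Gl (paths whose first edge points into Fw):
  P1: Fw <- Wv -> Gl
  P2: Fw <- Fe <- Uk -> Gl
  P3: Fw <- Fe -> Gl
Condition 1 (no descendant of Fw in the set): holds — descendants of Fw are {Gl}; none are in {Uk}.
Condition 2 (every backdoor path blocked by {Uk}):
  P1: open — no interior node is in the conditioning set.
  P2: blocked at fork node Uk ∈ conditioning set.
  P3: open — no interior node is in the conditioning set.
{Uk} does not satisfy the backdoor criterion.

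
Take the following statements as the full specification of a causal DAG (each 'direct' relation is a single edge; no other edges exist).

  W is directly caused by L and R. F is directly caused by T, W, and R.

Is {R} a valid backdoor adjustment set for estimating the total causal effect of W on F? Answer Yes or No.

Yes

Backdoor paths from W to F (paths whose first edge points into W):
  P1: W <- R -> F
Condition 1 (no descendant of W in the set): holds — descendants of W are {F}; none are in {R}.
Condition 2 (every backdoor path blocked by {R}):
  P1: blocked at fork node R ∈ conditioning set.
{R} satisfies the backdoor criterion.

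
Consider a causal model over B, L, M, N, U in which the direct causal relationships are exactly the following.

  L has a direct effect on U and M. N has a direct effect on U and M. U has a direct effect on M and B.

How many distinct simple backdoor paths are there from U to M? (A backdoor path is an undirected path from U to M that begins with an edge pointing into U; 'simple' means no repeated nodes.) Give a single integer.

A backdoor path from U to M is any simple undirected path whose first edge points into U (i.e. leaves U via a parent).
Parents of U: {L, N}.
Enumerating:
  P1: U <- L -> M
  P2: U <- N -> M
That exhausts the simple backdoor paths. Count: 2.

2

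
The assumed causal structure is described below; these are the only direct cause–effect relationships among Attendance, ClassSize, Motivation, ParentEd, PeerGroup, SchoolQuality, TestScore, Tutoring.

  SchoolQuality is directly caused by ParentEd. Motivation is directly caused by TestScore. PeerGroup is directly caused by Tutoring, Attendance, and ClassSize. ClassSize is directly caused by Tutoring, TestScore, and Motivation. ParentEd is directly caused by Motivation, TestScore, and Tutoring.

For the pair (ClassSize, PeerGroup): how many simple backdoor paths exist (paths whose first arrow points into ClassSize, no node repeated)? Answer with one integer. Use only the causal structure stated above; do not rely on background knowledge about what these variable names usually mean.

A backdoor path from ClassSize to PeerGroup is any simple undirected path whose first edge points into ClassSize (i.e. leaves ClassSize via a parent).
Parents of ClassSize: {Motivation, TestScore, Tutoring}.
Enumerating:
  P1: ClassSize <- Tutoring -> PeerGroup
  P2: ClassSize <- TestScore -> Motivation -> ParentEd <- Tutoring -> PeerGroup
  P3: ClassSize <- TestScore -> ParentEd <- Tutoring -> PeerGroup
  P4: ClassSize <- Motivation <- TestScore -> ParentEd <- Tutoring -> PeerGroup
  P5: ClassSize <- Motivation -> ParentEd <- Tutoring -> PeerGroup
That exhausts the simple backdoor paths. Count: 5.

5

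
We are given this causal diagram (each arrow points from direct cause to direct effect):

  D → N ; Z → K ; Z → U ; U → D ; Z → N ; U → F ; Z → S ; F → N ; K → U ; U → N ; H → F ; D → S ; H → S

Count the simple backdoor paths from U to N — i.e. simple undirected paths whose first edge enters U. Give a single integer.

A backdoor path from U to N is any simple undirected path whose first edge points into U (i.e. leaves U via a parent).
Parents of U: {K, Z}.
Enumerating:
  P1: U <- Z -> S <- H -> F -> N
  P2: U <- Z -> S <- D -> N
  P3: U <- Z -> N
  P4: U <- K <- Z -> S <- H -> F -> N
  P5: U <- K <- Z -> S <- D -> N
  P6: U <- K <- Z -> N
That exhausts the simple backdoor paths. Count: 6.

6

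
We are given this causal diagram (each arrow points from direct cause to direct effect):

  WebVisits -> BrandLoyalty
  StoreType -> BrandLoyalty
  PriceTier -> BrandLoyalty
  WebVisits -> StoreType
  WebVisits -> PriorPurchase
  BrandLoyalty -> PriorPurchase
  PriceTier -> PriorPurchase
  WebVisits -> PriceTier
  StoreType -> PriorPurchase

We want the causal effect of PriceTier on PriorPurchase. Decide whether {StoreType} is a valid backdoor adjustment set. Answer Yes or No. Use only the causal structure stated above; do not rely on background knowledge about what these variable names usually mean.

Backdoor paths from PriceTier to PriorPurchase (paths whose first edge points into PriceTier):
  P1: PriceTier <- WebVisits -> StoreType -> BrandLoyalty -> PriorPurchase
  P2: PriceTier <- WebVisits -> StoreType -> PriorPurchase
  P3: PriceTier <- WebVisits -> BrandLoyalty <- StoreType -> PriorPurchase
  P4: PriceTier <- WebVisits -> BrandLoyalty -> PriorPurchase
  P5: PriceTier <- WebVisits -> PriorPurchase
Condition 1 (no descendant of PriceTier in the set): holds — descendants of PriceTier are {BrandLoyalty, PriorPurchase}; none are in {StoreType}.
Condition 2 (every backdoor path blocked by {StoreType}):
  P1: blocked at chain node StoreType ∈ conditioning set.
  P2: blocked at chain node StoreType ∈ conditioning set.
  P3: blocked at collider BrandLoyalty (neither it nor any descendant is in the conditioning set).
  P4: open — no interior node is in the conditioning set.
  P5: open — no interior node is in the conditioning set.
{StoreType} does not satisfy the backdoor criterion.

No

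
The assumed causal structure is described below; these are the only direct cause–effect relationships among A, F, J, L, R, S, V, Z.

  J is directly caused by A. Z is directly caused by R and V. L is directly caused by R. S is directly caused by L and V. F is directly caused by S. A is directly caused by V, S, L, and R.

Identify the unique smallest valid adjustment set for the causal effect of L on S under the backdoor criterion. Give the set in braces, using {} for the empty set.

{}

Variables eligible for adjustment (non-descendants of L, excluding L and S): {R, V, Z}.
Backdoor paths from L to S:
  P1: L <- R -> Z <- V -> S
  P2: L <- R -> Z <- V -> A <- S
  P3: L <- R -> A <- V -> S
  P4: L <- R -> A <- S
Each backdoor path contains an unconditioned collider, so every path is already blocked with the empty conditioning set:
  P1: blocked at collider Z (neither it nor any descendant is in the conditioning set).
  P2: blocked at collider Z (neither it nor any descendant is in the conditioning set).
  P3: blocked at collider A (neither it nor any descendant is in the conditioning set).
  P4: blocked at collider A (neither it nor any descendant is in the conditioning set).
The empty set is therefore the unique smallest valid set.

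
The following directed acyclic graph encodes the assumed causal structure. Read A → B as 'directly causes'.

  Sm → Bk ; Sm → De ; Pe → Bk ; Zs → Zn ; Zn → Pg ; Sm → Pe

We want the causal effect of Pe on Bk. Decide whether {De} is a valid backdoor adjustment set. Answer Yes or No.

Backdoor paths from Pe to Bk (paths whose first edge points into Pe):
  P1: Pe <- Sm -> Bk
Condition 1 (no descendant of Pe in the set): holds — descendants of Pe are {Bk}; none are in {De}.
Condition 2 (every backdoor path blocked by {De}):
  P1: open — no interior node is in the conditioning set.
{De} does not satisfy the backdoor criterion.

No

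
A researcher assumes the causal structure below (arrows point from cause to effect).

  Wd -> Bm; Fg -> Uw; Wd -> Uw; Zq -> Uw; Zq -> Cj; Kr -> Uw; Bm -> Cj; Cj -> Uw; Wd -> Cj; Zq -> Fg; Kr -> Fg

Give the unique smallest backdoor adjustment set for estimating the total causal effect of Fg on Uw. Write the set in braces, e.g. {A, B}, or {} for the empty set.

{Kr, Zq}

Variables eligible for adjustment (non-descendants of Fg, excluding Fg and Uw): {Bm, Cj, Kr, Wd, Zq}.
Backdoor paths from Fg to Uw:
  P1: Fg <- Zq -> Cj <- Wd -> Uw
  P2: Fg <- Zq -> Cj <- Bm <- Wd -> Uw
  P3: Fg <- Zq -> Cj -> Uw
  P4: Fg <- Zq -> Uw
  P5: Fg <- Kr -> Uw
The empty set is not sufficient: P3 (Fg <- Zq -> Cj -> Uw) has no collider blocking it and no conditioned non-collider, so it is open.
Try {Kr, Zq}:
  P1: blocked at fork node Zq ∈ conditioning set.
  P2: blocked at fork node Zq ∈ conditioning set.
  P3: blocked at fork node Zq ∈ conditioning set.
  P4: blocked at fork node Zq ∈ conditioning set.
  P5: blocked at fork node Kr ∈ conditioning set.
{Kr, Zq} contains no descendant of Fg and blocks every backdoor path.
Every element of {Kr, Zq} is needed (dropping Kr leaves P5 open; dropping Zq leaves P3 open), so no proper subset is valid.
Among all size-2 subsets of the eligible variables, only {Kr, Zq} blocks every backdoor path, so it is the unique smallest valid adjustment set.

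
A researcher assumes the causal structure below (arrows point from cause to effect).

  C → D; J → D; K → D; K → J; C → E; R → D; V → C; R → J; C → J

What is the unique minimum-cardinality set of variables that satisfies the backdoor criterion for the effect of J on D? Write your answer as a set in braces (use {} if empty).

Variables eligible for adjustment (non-descendants of J, excluding J and D): {C, E, K, R, V}.
Backdoor paths from J to D:
  P1: J <- R -> D
  P2: J <- C -> D
  P3: J <- K -> D
The empty set is not sufficient: P1 (J <- R -> D) has no collider blocking it and no conditioned non-collider, so it is open.
Try {C, K, R}:
  P1: blocked at fork node R ∈ conditioning set.
  P2: blocked at fork node C ∈ conditioning set.
  P3: blocked at fork node K ∈ conditioning set.
{C, K, R} contains no descendant of J and blocks every backdoor path.
Every element of {C, K, R} is needed (dropping C leaves P2 open; dropping K leaves P3 open; dropping R leaves P1 open), so no proper subset is valid.
Among all size-3 subsets of the eligible variables, only {C, K, R} blocks every backdoor path, so it is the unique smallest valid adjustment set.

{C, K, R}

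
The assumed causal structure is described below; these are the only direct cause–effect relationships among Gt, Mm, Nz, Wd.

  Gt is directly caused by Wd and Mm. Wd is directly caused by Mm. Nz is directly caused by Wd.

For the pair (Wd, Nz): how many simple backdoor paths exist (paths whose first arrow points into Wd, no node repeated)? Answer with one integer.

A backdoor path from Wd to Nz is any simple undirected path whose first edge points into Wd (i.e. leaves Wd via a parent).
Parents of Wd: {Mm}.
No simple path from any parent of Wd reaches Nz without revisiting Wd, so there are no backdoor paths.

0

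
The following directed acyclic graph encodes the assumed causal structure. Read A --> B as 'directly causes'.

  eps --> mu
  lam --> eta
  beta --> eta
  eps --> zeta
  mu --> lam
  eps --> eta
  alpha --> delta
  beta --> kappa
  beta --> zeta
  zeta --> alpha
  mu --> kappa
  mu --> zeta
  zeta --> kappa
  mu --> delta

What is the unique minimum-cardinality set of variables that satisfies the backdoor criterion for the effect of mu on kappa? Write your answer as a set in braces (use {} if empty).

Variables eligible for adjustment (non-descendants of mu, excluding mu and kappa): {beta, eps}.
Backdoor paths from mu to kappa:
  P1: mu <- eps -> zeta <- beta -> kappa
  P2: mu <- eps -> zeta -> kappa
  P3: mu <- eps -> eta <- beta -> zeta -> kappa
  P4: mu <- eps -> eta <- beta -> kappa
The empty set is not sufficient: P2 (mu <- eps -> zeta -> kappa) has no collider blocking it and no conditioned non-collider, so it is open.
Try {eps}:
  P1: blocked at fork node eps ∈ conditioning set.
  P2: blocked at fork node eps ∈ conditioning set.
  P3: blocked at fork node eps ∈ conditioning set.
  P4: blocked at fork node eps ∈ conditioning set.
{eps} contains no descendant of mu and blocks every backdoor path.
No other singleton works — e.g. {beta} leaves P2 open — so {eps} is the unique smallest valid adjustment set.

{eps}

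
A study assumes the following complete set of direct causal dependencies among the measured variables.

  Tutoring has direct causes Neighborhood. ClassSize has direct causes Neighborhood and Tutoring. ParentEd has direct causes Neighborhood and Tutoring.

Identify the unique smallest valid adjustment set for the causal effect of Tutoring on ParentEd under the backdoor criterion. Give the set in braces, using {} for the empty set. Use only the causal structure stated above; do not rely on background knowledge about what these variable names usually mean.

{Neighborhood}

Variables eligible for adjustment (non-descendants of Tutoring, excluding Tutoring and ParentEd): {Neighborhood}.
Backdoor paths from Tutoring to ParentEd:
  P1: Tutoring <- Neighborhood -> ParentEd
The empty set is not sufficient: P1 (Tutoring <- Neighborhood -> ParentEd) has no collider blocking it and no conditioned non-collider, so it is open.
Try {Neighborhood}:
  P1: blocked at fork node Neighborhood ∈ conditioning set.
{Neighborhood} contains no descendant of Tutoring and blocks every backdoor path.
{Neighborhood} is the unique smallest valid adjustment set.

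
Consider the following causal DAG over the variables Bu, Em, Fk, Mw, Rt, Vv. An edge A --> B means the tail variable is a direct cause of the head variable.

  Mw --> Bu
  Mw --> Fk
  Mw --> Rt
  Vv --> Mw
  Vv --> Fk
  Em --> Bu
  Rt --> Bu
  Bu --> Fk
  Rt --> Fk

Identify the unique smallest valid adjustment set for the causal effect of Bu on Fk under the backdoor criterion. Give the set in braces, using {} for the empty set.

{Mw, Rt}

Variables eligible for adjustment (non-descendants of Bu, excluding Bu and Fk): {Em, Mw, Rt, Vv}.
Backdoor paths from Bu to Fk:
  P1: Bu <- Mw <- Vv -> Fk
  P2: Bu <- Mw -> Rt -> Fk
  P3: Bu <- Mw -> Fk
  P4: Bu <- Rt <- Mw <- Vv -> Fk
  P5: Bu <- Rt <- Mw -> Fk
  P6: Bu <- Rt -> Fk
The empty set is not sufficient: P1 (Bu <- Mw <- Vv -> Fk) has no collider blocking it and no conditioned non-collider, so it is open.
Try {Mw, Rt}:
  P1: blocked at chain node Mw ∈ conditioning set.
  P2: blocked at fork node Mw ∈ conditioning set.
  P3: blocked at fork node Mw ∈ conditioning set.
  P4: blocked at chain node Rt ∈ conditioning set.
  P5: blocked at chain node Rt ∈ conditioning set.
  P6: blocked at fork node Rt ∈ conditioning set.
{Mw, Rt} contains no descendant of Bu and blocks every backdoor path.
Every element of {Mw, Rt} is needed (dropping Mw leaves P1 open; dropping Rt leaves P6 open), so no proper subset is valid.
Among all size-2 subsets of the eligible variables, only {Mw, Rt} blocks every backdoor path, so it is the unique smallest valid adjustment set.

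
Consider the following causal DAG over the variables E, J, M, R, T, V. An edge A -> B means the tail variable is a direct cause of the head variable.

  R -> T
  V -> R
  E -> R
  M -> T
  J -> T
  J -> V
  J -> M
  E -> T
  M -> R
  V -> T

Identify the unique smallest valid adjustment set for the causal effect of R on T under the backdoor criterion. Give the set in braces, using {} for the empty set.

{E, M, V}

Variables eligible for adjustment (non-descendants of R, excluding R and T): {E, J, M, V}.
Backdoor paths from R to T:
  P1: R <- E -> T
  P2: R <- M <- J -> V -> T
  P3: R <- M <- J -> T
  P4: R <- M -> T
  P5: R <- V <- J -> M -> T
  P6: R <- V <- J -> T
  P7: R <- V -> T
The empty set is not sufficient: P1 (R <- E -> T) has no collider blocking it and no conditioned non-collider, so it is open.
Try {E, M, V}:
  P1: blocked at fork node E ∈ conditioning set.
  P2: blocked at chain node M ∈ conditioning set.
  P3: blocked at chain node M ∈ conditioning set.
  P4: blocked at fork node M ∈ conditioning set.
  P5: blocked at chain node V ∈ conditioning set.
  P6: blocked at chain node V ∈ conditioning set.
  P7: blocked at fork node V ∈ conditioning set.
{E, M, V} contains no descendant of R and blocks every backdoor path.
Every element of {E, M, V} is needed (dropping E leaves P1 open; dropping M leaves P3 open; dropping V leaves P6 open), so no proper subset is valid.
Among all size-3 subsets of the eligible variables, only {E, M, V} blocks every backdoor path, so it is the unique smallest valid adjustment set.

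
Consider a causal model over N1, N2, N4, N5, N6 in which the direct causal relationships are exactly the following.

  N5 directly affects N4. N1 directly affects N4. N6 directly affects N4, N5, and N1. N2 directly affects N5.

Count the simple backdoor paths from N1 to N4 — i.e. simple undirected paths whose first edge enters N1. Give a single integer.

2

A backdoor path from N1 to N4 is any simple undirected path whose first edge points into N1 (i.e. leaves N1 via a parent).
Parents of N1: {N6}.
Enumerating:
  P1: N1 <- N6 -> N5 -> N4
  P2: N1 <- N6 -> N4
That exhausts the simple backdoor paths. Count: 2.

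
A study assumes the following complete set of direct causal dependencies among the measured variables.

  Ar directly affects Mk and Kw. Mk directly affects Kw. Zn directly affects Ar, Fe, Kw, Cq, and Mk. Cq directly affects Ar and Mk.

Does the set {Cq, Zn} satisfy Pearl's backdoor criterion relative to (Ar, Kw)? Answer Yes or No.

Yes

Backdoor paths from Ar to Kw (paths whose first edge points into Ar):
  P1: Ar <- Zn -> Cq -> Mk -> Kw
  P2: Ar <- Zn -> Mk -> Kw
  P3: Ar <- Zn -> Kw
  P4: Ar <- Cq <- Zn -> Mk -> Kw
  P5: Ar <- Cq <- Zn -> Kw
  P6: Ar <- Cq -> Mk <- Zn -> Kw
  P7: Ar <- Cq -> Mk -> Kw
Condition 1 (no descendant of Ar in the set): holds — descendants of Ar are {Kw, Mk}; none are in {Cq, Zn}.
Condition 2 (every backdoor path blocked by {Cq, Zn}):
  P1: blocked at fork node Zn ∈ conditioning set.
  P2: blocked at fork node Zn ∈ conditioning set.
  P3: blocked at fork node Zn ∈ conditioning set.
  P4: blocked at chain node Cq ∈ conditioning set.
  P5: blocked at chain node Cq ∈ conditioning set.
  P6: blocked at fork node Cq ∈ conditioning set.
  P7: blocked at fork node Cq ∈ conditioning set.
{Cq, Zn} satisfies the backdoor criterion.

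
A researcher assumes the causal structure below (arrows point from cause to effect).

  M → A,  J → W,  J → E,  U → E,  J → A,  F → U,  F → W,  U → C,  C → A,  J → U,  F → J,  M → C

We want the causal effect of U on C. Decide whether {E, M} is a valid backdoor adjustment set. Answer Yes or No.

No

Backdoor paths from U to C (paths whose first edge points into U):
  P1: U <- F -> J -> A <- M -> C
  P2: U <- F -> J -> A <- C
  P3: U <- F -> W <- J -> A <- M -> C
  P4: U <- F -> W <- J -> A <- C
  P5: U <- J -> A <- M -> C
  P6: U <- J -> A <- C
Condition 1 (no descendant of U in the set): FAILS — E is a descendant of U.
Condition 2 (every backdoor path blocked by {E, M}):
  P1: blocked at collider A (neither it nor any descendant is in the conditioning set).
  P2: blocked at collider A (neither it nor any descendant is in the conditioning set).
  P3: blocked at collider W (neither it nor any descendant is in the conditioning set).
  P4: blocked at collider W (neither it nor any descendant is in the conditioning set).
  P5: blocked at collider A (neither it nor any descendant is in the conditioning set).
  P6: blocked at collider A (neither it nor any descendant is in the conditioning set).
{E, M} does not satisfy the backdoor criterion.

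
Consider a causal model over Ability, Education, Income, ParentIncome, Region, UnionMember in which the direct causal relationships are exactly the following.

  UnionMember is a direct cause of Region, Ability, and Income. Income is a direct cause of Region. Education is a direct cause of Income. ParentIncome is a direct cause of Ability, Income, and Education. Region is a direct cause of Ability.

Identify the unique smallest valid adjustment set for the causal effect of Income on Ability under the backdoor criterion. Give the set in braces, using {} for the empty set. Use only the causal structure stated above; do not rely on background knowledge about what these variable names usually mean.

{ParentIncome, UnionMember}

Variables eligible for adjustment (non-descendants of Income, excluding Income and Ability): {Education, ParentIncome, UnionMember}.
Backdoor paths from Income to Ability:
  P1: Income <- UnionMember -> Region -> Ability
  P2: Income <- UnionMember -> Ability
  P3: Income <- ParentIncome -> Ability
  P4: Income <- Education <- ParentIncome -> Ability
The empty set is not sufficient: P1 (Income <- UnionMember -> Region -> Ability) has no collider blocking it and no conditioned non-collider, so it is open.
Try {ParentIncome, UnionMember}:
  P1: blocked at fork node UnionMember ∈ conditioning set.
  P2: blocked at fork node UnionMember ∈ conditioning set.
  P3: blocked at fork node ParentIncome ∈ conditioning set.
  P4: blocked at fork node ParentIncome ∈ conditioning set.
{ParentIncome, UnionMember} contains no descendant of Income and blocks every backdoor path.
Every element of {ParentIncome, UnionMember} is needed (dropping ParentIncome leaves P3 open; dropping UnionMember leaves P1 open), so no proper subset is valid.
Among all size-2 subsets of the eligible variables, only {ParentIncome, UnionMember} blocks every backdoor path, so it is the unique smallest valid adjustment set.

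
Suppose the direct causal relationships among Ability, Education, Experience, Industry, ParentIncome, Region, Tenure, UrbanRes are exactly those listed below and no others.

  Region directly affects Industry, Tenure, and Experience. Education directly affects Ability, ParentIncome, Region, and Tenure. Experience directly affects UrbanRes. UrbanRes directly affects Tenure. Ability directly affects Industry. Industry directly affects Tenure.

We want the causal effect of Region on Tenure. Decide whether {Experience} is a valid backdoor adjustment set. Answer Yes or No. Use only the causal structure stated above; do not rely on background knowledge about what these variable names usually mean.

Backdoor paths from Region to Tenure (paths whose first edge points into Region):
  P1: Region <- Education -> Ability -> Industry -> Tenure
  P2: Region <- Education -> Tenure
Condition 1 (no descendant of Region in the set): FAILS — Experience is a descendant of Region.
Condition 2 (every backdoor path blocked by {Experience}):
  P1: open — no interior node is in the conditioning set.
  P2: open — no interior node is in the conditioning set.
{Experience} does not satisfy the backdoor criterion.

No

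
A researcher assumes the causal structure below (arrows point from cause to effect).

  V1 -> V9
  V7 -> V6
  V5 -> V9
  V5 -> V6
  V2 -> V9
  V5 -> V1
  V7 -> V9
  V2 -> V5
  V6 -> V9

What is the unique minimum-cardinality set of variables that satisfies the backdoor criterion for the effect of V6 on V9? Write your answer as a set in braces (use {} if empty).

Variables eligible for adjustment (non-descendants of V6, excluding V6 and V9): {V1, V2, V5, V7}.
Backdoor paths from V6 to V9:
  P1: V6 <- V7 -> V9
  P2: V6 <- V5 <- V2 -> V9
  P3: V6 <- V5 -> V1 -> V9
  P4: V6 <- V5 -> V9
The empty set is not sufficient: P1 (V6 <- V7 -> V9) has no collider blocking it and no conditioned non-collider, so it is open.
Try {V5, V7}:
  P1: blocked at fork node V7 ∈ conditioning set.
  P2: blocked at chain node V5 ∈ conditioning set.
  P3: blocked at fork node V5 ∈ conditioning set.
  P4: blocked at fork node V5 ∈ conditioning set.
{V5, V7} contains no descendant of V6 and blocks every backdoor path.
Every element of {V5, V7} is needed (dropping V5 leaves P2 open; dropping V7 leaves P1 open), so no proper subset is valid.
Among all size-2 subsets of the eligible variables, only {V5, V7} blocks every backdoor path, so it is the unique smallest valid adjustment set.

{V5, V7}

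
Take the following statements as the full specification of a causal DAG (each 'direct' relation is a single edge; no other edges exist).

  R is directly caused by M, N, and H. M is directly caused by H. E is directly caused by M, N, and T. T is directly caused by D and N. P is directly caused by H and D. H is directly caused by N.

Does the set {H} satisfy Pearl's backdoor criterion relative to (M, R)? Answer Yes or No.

Yes

Backdoor paths from M to R (paths whose first edge points into M):
  P1: M <- H <- N -> R
  P2: M <- H -> P <- D -> T <- N -> R
  P3: M <- H -> P <- D -> T -> E <- N -> R
  P4: M <- H -> R
Condition 1 (no descendant of M in the set): holds — descendants of M are {E, R}; none are in {H}.
Condition 2 (every backdoor path blocked by {H}):
  P1: blocked at chain node H ∈ conditioning set.
  P2: blocked at fork node H ∈ conditioning set.
  P3: blocked at fork node H ∈ conditioning set.
  P4: blocked at fork node H ∈ conditioning set.
{H} satisfies the backdoor criterion.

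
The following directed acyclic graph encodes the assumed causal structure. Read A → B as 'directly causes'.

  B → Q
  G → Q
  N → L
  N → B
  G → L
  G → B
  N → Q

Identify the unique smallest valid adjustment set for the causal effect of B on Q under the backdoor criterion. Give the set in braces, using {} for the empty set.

Variables eligible for adjustment (non-descendants of B, excluding B and Q): {G, L, N}.
Backdoor paths from B to Q:
  P1: B <- N -> L <- G -> Q
  P2: B <- N -> Q
  P3: B <- G -> L <- N -> Q
  P4: B <- G -> Q
The empty set is not sufficient: P2 (B <- N -> Q) has no collider blocking it and no conditioned non-collider, so it is open.
Try {G, N}:
  P1: blocked at fork node N ∈ conditioning set.
  P2: blocked at fork node N ∈ conditioning set.
  P3: blocked at fork node G ∈ conditioning set.
  P4: blocked at fork node G ∈ conditioning set.
{G, N} contains no descendant of B and blocks every backdoor path.
Every element of {G, N} is needed (dropping G leaves P4 open; dropping N leaves P2 open), so no proper subset is valid.
Among all size-2 subsets of the eligible variables, only {G, N} blocks every backdoor path, so it is the unique smallest valid adjustment set.

{G, N}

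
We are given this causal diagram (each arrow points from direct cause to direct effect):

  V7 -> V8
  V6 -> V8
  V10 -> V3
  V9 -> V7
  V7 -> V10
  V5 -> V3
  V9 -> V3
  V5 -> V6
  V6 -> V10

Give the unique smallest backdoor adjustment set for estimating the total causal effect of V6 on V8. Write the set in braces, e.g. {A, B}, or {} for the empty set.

{}

Variables eligible for adjustment (non-descendants of V6, excluding V6 and V8): {V5, V7, V9}.
Backdoor paths from V6 to V8:
  P1: V6 <- V5 -> V3 <- V9 -> V7 -> V8
  P2: V6 <- V5 -> V3 <- V10 <- V7 -> V8
Each backdoor path contains an unconditioned collider, so every path is already blocked with the empty conditioning set:
  P1: blocked at collider V3 (neither it nor any descendant is in the conditioning set).
  P2: blocked at collider V3 (neither it nor any descendant is in the conditioning set).
The empty set is therefore the unique smallest valid set.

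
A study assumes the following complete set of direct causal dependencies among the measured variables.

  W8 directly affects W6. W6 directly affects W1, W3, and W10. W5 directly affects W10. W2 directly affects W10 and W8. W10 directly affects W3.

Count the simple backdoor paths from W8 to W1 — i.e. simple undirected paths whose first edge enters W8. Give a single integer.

2

A backdoor path from W8 to W1 is any simple undirected path whose first edge points into W8 (i.e. leaves W8 via a parent).
Parents of W8: {W2}.
Enumerating:
  P1: W8 <- W2 -> W10 <- W6 -> W1
  P2: W8 <- W2 -> W10 -> W3 <- W6 -> W1
That exhausts the simple backdoor paths. Count: 2.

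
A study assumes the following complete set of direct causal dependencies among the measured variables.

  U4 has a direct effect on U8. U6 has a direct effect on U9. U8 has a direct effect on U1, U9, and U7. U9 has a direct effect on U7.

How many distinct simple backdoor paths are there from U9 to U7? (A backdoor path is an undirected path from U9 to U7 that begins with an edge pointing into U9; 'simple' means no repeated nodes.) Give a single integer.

A backdoor path from U9 to U7 is any simple undirected path whose first edge points into U9 (i.e. leaves U9 via a parent).
Parents of U9: {U6, U8}.
Enumerating:
  P1: U9 <- U8 -> U7
That exhausts the simple backdoor paths. Count: 1.

1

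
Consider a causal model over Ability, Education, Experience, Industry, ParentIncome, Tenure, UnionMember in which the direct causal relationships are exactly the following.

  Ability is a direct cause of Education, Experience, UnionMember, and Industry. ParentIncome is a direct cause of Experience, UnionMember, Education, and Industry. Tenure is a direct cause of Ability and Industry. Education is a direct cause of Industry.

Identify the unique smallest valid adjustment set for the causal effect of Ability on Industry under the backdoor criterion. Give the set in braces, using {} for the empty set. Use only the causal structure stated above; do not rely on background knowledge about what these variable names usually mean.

Variables eligible for adjustment (non-descendants of Ability, excluding Ability and Industry): {ParentIncome, Tenure}.
Backdoor paths from Ability to Industry:
  P1: Ability <- Tenure -> Industry
The empty set is not sufficient: P1 (Ability <- Tenure -> Industry) has no collider blocking it and no conditioned non-collider, so it is open.
Try {Tenure}:
  P1: blocked at fork node Tenure ∈ conditioning set.
{Tenure} contains no descendant of Ability and blocks every backdoor path.
No other singleton works — e.g. {ParentIncome} leaves P1 open — so {Tenure} is the unique smallest valid adjustment set.

{Tenure}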